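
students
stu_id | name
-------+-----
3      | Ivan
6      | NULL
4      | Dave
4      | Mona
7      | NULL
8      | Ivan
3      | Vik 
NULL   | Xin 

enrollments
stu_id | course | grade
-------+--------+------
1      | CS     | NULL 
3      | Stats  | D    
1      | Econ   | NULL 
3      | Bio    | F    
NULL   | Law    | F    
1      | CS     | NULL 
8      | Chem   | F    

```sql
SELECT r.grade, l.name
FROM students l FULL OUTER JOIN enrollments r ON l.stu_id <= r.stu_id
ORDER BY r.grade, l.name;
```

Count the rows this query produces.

FULL OUTER JOIN keeps every row from both sides; unmatched rows get NULL for the other side's columns.
Matching on l.stu_id <= r.stu_id. A NULL in a compared column never satisfies the condition.
- l row (stu_id=3): matches 3 r row(s) → 3 output row(s).
- l row (stu_id=6): matches 1 r row(s) → 1 output row(s).
- l row (stu_id=4): matches 1 r row(s) → 1 output row(s).
- l row (stu_id=4): matches 1 r row(s) → 1 output row(s).
- l row (stu_id=7): matches 1 r row(s) → 1 output row(s).
- l row (stu_id=8): matches 1 r row(s) → 1 output row(s).
- l row (stu_id=3): matches 3 r row(s) → 3 output row(s).
- l row (stu_id=NULL): no match → kept, r columns NULL.
- 4 row(s) from r found no l partner → padded with NULL.
Total: 11 matched + 5 padded = 16 rows.

16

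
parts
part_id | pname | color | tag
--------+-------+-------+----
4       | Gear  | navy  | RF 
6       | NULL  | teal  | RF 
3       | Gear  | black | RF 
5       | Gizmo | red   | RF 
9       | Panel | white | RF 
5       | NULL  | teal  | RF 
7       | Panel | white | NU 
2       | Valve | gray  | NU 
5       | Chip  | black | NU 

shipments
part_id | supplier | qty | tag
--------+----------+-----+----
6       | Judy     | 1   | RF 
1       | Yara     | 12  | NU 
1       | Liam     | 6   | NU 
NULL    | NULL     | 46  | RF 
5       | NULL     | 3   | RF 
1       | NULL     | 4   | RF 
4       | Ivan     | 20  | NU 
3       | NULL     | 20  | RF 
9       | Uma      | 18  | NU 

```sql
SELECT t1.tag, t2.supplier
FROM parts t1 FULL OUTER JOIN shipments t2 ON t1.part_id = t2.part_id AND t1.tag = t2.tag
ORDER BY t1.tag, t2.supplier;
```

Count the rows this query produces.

15

FULL OUTER JOIN keeps every row from both sides; unmatched rows get NULL for the other side's columns.
Matching on t1.part_id = t2.part_id AND t1.tag = t2.tag. A NULL in a compared column never satisfies the condition.
Matched pairs: 4; unmatched t1 rows kept: 5; unmatched t2 rows kept: 6.
Total: 4 matched + 11 padded = 15 rows.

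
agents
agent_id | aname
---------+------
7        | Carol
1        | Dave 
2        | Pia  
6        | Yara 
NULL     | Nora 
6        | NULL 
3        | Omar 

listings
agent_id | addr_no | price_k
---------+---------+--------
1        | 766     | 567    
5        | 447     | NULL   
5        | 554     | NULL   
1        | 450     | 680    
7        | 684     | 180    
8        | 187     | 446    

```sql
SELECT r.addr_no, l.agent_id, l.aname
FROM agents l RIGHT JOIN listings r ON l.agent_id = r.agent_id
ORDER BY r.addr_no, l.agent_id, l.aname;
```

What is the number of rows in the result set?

6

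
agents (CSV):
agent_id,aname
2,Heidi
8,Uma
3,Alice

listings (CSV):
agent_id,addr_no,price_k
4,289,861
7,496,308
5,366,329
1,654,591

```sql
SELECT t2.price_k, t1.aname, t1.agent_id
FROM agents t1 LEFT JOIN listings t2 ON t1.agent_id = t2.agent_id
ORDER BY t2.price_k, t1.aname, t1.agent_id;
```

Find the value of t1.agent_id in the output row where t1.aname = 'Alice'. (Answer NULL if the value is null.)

LEFT JOIN keeps every row from `agents`; unmatched rows get NULL for `listings`'s columns.
Matching on t1.agent_id = t2.agent_id.
- t1 (agent_id=2) has no partner → padded with NULL.
- t1 (agent_id=8) has no partner → padded with NULL.
- t1 (agent_id=3) has no partner → padded with NULL.

3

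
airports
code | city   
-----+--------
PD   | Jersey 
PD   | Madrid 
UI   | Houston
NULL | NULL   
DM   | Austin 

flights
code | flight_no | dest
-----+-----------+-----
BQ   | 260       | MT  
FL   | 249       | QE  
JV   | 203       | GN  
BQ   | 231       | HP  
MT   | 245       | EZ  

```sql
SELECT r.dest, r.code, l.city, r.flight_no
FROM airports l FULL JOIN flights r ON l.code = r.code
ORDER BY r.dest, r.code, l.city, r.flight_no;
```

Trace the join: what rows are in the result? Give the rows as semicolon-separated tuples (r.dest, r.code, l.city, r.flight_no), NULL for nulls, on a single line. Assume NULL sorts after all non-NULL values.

(EZ, MT, NULL, 245); (GN, JV, NULL, 203); (HP, BQ, NULL, 231); (MT, BQ, NULL, 260); (QE, FL, NULL, 249); (NULL, NULL, Austin, NULL); (NULL, NULL, Houston, NULL); (NULL, NULL, Jersey, NULL); (NULL, NULL, Madrid, NULL); (NULL, NULL, NULL, NULL)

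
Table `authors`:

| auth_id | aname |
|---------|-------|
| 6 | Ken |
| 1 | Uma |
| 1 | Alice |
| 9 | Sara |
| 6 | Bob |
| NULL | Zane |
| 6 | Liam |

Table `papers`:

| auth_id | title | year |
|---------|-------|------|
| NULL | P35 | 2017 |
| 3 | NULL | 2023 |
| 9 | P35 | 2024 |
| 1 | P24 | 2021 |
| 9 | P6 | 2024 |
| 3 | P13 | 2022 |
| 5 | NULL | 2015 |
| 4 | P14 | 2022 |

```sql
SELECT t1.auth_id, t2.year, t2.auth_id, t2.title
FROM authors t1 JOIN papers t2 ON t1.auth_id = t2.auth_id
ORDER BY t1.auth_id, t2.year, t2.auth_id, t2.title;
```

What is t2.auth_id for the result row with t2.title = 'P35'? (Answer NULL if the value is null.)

9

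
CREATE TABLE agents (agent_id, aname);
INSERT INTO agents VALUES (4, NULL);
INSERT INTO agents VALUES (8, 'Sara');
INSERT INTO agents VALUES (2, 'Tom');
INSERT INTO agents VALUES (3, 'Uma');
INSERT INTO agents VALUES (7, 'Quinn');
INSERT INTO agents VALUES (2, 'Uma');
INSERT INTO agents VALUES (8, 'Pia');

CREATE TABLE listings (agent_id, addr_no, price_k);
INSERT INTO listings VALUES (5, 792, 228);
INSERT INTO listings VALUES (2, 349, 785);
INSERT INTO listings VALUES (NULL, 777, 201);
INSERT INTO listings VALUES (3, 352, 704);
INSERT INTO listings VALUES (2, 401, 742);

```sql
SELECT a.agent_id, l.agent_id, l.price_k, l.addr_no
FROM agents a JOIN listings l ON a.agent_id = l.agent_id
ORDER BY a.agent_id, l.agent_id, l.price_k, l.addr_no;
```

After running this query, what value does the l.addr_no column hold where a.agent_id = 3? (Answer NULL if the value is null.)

352

INNER JOIN keeps only pairs where the ON condition holds.
Matching on a.agent_id = l.agent_id. A NULL in a compared column never satisfies the condition.
Matched pairs: 5.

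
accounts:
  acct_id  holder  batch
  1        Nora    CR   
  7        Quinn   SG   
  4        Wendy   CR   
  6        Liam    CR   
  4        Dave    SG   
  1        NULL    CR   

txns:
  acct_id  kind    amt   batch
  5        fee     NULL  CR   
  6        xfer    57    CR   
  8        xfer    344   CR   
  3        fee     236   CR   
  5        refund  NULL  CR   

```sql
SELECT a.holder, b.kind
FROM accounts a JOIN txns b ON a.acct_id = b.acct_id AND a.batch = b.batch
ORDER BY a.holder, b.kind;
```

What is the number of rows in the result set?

1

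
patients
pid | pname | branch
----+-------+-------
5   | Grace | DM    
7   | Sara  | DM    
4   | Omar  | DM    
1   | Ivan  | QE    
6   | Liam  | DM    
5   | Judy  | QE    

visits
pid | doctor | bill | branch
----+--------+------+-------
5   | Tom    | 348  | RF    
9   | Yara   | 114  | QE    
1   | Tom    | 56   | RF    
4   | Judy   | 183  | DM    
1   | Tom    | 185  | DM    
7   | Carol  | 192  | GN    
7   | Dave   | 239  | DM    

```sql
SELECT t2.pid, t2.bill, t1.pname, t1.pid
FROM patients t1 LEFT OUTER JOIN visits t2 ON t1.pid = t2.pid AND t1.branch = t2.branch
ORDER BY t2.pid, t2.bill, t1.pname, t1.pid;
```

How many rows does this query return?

6

LEFT JOIN keeps every row from `patients`; unmatched rows get NULL for `visits`'s columns.
Matching on t1.pid = t2.pid AND t1.branch = t2.branch.
- pid=5, branch=DM: no t2 row matches, row kept with t2 columns NULL.
- pid=7, branch=DM: 1 matching t2 row(s), so 1 row(s) emitted.
- pid=4, branch=DM: 1 matching t2 row(s), so 1 row(s) emitted.
- pid=1, branch=QE: no t2 row matches, row kept with t2 columns NULL.
- pid=6, branch=DM: no t2 row matches, row kept with t2 columns NULL.
- pid=5, branch=QE: no t2 row matches, row kept with t2 columns NULL.
Total: 2 matched + 4 padded = 6 rows.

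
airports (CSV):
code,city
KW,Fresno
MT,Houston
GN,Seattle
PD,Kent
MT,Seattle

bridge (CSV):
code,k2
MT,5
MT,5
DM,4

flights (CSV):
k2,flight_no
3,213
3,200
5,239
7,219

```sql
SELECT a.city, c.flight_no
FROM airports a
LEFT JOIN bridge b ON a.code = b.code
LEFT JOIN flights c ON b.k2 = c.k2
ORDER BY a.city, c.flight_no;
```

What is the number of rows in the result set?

7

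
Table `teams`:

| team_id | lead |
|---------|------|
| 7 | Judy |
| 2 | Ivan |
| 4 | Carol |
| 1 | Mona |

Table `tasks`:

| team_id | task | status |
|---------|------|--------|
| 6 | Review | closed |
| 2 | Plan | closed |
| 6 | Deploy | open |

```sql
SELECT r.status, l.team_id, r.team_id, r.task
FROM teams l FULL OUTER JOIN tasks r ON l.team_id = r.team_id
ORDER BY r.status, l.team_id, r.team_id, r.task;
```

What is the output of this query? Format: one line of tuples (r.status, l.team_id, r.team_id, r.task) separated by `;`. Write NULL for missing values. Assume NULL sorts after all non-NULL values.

(closed, 2, 2, Plan); (closed, NULL, 6, Review); (open, NULL, 6, Deploy); (NULL, 1, NULL, NULL); (NULL, 4, NULL, NULL); (NULL, 7, NULL, NULL)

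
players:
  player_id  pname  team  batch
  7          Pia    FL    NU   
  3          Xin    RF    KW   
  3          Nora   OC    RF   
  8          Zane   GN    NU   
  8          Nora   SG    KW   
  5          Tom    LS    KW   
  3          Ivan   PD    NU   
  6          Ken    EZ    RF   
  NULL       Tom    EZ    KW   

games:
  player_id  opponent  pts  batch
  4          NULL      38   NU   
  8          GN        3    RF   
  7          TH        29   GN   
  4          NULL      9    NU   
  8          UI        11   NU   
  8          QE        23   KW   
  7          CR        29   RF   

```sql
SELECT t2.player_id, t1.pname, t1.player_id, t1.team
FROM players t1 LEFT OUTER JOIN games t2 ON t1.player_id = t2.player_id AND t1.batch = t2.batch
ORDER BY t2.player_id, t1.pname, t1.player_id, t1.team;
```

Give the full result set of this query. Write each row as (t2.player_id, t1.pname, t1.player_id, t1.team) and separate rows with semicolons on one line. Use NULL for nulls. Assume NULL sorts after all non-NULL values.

(8, Nora, 8, SG); (8, Zane, 8, GN); (NULL, Ivan, 3, PD); (NULL, Ken, 6, EZ); (NULL, Nora, 3, OC); (NULL, Pia, 7, FL); (NULL, Tom, 5, LS); (NULL, Tom, NULL, EZ); (NULL, Xin, 3, RF)

LEFT JOIN keeps every row from `players`; unmatched rows get NULL for `games`'s columns.
Matching on t1.player_id = t2.player_id AND t1.batch = t2.batch. A NULL in a compared column never satisfies the condition.
Matched pairs: 2; unmatched t1 rows kept: 7.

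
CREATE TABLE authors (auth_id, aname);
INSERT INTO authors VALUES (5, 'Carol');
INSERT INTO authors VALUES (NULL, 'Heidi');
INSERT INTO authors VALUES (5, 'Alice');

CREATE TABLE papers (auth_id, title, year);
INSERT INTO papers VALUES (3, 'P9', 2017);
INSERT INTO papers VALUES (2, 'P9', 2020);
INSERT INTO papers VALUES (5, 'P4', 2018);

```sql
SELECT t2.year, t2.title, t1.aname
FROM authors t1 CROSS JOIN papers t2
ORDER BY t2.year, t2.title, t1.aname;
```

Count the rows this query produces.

9

CROSS JOIN pairs every row of `authors` with every row of `papers`: 3 × 3 = 9 rows.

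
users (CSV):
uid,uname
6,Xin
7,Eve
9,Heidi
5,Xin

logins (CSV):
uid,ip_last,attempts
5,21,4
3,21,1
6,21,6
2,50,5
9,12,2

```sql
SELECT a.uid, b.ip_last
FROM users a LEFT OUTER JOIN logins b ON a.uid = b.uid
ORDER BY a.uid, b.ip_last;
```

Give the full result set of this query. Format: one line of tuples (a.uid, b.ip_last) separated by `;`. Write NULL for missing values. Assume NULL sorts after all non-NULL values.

(5, 21); (6, 21); (7, NULL); (9, 12)

LEFT JOIN keeps every row from `users`; unmatched rows get NULL for `logins`'s columns.
Matching on a.uid = b.uid.
Matched pairs: 3; unmatched a rows kept: 1.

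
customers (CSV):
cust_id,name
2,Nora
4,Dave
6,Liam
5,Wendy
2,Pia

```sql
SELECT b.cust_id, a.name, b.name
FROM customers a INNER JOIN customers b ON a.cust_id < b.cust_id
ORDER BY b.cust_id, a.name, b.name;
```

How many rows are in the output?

9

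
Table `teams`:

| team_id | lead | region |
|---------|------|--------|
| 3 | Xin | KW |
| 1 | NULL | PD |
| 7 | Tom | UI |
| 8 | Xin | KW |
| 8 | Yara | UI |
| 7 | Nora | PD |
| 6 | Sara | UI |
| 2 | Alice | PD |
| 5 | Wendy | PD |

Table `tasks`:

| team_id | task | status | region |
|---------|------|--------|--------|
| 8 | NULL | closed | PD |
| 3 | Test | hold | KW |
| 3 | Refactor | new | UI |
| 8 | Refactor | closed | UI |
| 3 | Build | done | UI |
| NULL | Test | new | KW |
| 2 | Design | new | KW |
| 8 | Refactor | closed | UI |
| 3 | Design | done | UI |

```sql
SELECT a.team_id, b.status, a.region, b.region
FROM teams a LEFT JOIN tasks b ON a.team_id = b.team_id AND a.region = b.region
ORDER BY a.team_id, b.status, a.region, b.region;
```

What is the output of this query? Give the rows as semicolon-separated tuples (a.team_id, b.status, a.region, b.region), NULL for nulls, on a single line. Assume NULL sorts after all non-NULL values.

LEFT JOIN keeps every row from `teams`; unmatched rows get NULL for `tasks`'s columns.
Matching on a.team_id = b.team_id AND a.region = b.region. A NULL in a compared column never satisfies the condition.
- a[0] team_id=3, region=KW → 1 match(es) in b → 1 row(s).
- a[1] team_id=1, region=PD → no match; kept with NULLs on the b side.
- a[2] team_id=7, region=UI → no match; kept with NULLs on the b side.
- a[3] team_id=8, region=KW → no match; kept with NULLs on the b side.
- a[4] team_id=8, region=UI → 2 match(es) in b → 2 row(s).
- a[5] team_id=7, region=PD → no match; kept with NULLs on the b side.
- a[6] team_id=6, region=UI → no match; kept with NULLs on the b side.
- a[7] team_id=2, region=PD → no match; kept with NULLs on the b side.
- a[8] team_id=5, region=PD → no match; kept with NULLs on the b side.
After projecting and ordering:
a.team_id | b.status | a.region | b.region
1 | NULL | PD | NULL
2 | NULL | PD | NULL
3 | hold | KW | KW
5 | NULL | PD | NULL
6 | NULL | UI | NULL
7 | NULL | PD | NULL
7 | NULL | UI | NULL
8 | closed | UI | UI
8 | closed | UI | UI
8 | NULL | KW | NULL

(1, NULL, PD, NULL); (2, NULL, PD, NULL); (3, hold, KW, KW); (5, NULL, PD, NULL); (6, NULL, UI, NULL); (7, NULL, PD, NULL); (7, NULL, UI, NULL); (8, closed, UI, UI); (8, closed, UI, UI); (8, NULL, KW, NULL)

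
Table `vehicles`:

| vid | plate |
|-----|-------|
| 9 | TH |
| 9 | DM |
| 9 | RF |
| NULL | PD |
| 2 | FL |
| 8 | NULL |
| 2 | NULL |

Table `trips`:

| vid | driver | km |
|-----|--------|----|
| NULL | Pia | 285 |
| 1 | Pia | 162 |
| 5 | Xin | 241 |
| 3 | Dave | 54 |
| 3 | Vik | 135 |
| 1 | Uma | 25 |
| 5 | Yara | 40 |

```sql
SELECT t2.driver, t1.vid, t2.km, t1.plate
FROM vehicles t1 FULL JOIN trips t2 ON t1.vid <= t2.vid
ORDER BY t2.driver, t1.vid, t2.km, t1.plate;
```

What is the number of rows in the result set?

FULL OUTER JOIN keeps every row from both sides; unmatched rows get NULL for the other side's columns.
Matching on t1.vid <= t2.vid. A NULL in a compared column never satisfies the condition.
Matched pairs: 8; unmatched t1 rows kept: 5; unmatched t2 rows kept: 3.
Total: 8 matched + 8 padded = 16 rows.

16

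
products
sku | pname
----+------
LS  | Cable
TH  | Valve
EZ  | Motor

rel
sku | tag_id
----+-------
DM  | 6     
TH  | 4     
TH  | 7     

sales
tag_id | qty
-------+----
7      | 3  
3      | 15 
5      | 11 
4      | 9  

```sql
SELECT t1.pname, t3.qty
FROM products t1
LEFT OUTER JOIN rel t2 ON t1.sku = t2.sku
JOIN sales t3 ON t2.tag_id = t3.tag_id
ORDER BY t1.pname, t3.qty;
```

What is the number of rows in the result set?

2

Step 1 — t1 LEFT JOIN t2 on sku → 4 row(s).
Then INNER JOIN `sales t3` on tag_id: keep only rows whose t2.tag_id appears in t3.
Result: 2 row(s).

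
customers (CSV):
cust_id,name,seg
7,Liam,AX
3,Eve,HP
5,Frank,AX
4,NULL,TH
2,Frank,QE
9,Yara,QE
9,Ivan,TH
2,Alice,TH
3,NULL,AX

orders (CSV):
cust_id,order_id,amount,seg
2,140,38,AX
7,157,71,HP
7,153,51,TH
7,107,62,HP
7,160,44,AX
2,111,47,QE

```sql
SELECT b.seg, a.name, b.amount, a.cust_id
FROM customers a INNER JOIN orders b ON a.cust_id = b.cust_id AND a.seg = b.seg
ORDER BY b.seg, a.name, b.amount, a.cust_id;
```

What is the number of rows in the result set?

INNER JOIN keeps only pairs where the ON condition holds.
Matching on a.cust_id = b.cust_id AND a.seg = b.seg.
- cust_id=7, seg=AX: 1 matching b row(s), so 1 row(s) emitted.
- cust_id=3, seg=HP: no matching b row, dropped.
- cust_id=5, seg=AX: no matching b row, dropped.
- cust_id=4, seg=TH: no matching b row, dropped.
- cust_id=2, seg=QE: 1 matching b row(s), so 1 row(s) emitted.
- cust_id=9, seg=QE: no matching b row, dropped.
- cust_id=9, seg=TH: no matching b row, dropped.
- cust_id=2, seg=TH: no matching b row, dropped.
- cust_id=3, seg=AX: no matching b row, dropped.
Total: 2 rows.

2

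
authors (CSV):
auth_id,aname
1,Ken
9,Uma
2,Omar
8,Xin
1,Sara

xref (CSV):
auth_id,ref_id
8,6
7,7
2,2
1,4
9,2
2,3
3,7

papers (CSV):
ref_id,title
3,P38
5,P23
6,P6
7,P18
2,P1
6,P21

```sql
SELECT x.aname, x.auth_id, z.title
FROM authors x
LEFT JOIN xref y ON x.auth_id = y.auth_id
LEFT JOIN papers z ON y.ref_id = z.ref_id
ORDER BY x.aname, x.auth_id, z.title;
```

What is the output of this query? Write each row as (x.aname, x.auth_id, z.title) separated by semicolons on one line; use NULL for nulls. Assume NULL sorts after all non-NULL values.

(Ken, 1, NULL); (Omar, 2, P1); (Omar, 2, P38); (Sara, 1, NULL); (Uma, 9, P1); (Xin, 8, P21); (Xin, 8, P6)

Step 1 — x LEFT JOIN y on auth_id → 6 row(s).
Then LEFT JOIN `papers z` on ref_id: each of those 6 rows is kept; rows whose y.ref_id has no match in z get NULL for z's columns.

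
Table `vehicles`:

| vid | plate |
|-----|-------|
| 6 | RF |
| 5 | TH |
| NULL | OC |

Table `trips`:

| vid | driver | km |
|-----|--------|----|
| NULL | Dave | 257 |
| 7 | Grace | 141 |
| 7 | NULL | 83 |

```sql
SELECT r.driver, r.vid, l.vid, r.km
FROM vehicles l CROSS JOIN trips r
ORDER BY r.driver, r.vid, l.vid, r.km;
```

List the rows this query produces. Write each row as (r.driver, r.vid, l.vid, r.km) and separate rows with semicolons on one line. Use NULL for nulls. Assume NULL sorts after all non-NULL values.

(Dave, NULL, 5, 257); (Dave, NULL, 6, 257); (Dave, NULL, NULL, 257); (Grace, 7, 5, 141); (Grace, 7, 6, 141); (Grace, 7, NULL, 141); (NULL, 7, 5, 83); (NULL, 7, 6, 83); (NULL, 7, NULL, 83)

CROSS JOIN pairs every row of `vehicles` with every row of `trips`: 3 × 3 = 9 rows.
After projecting and ordering:
r.driver | r.vid | l.vid | r.km
Dave | NULL | 5 | 257
Dave | NULL | 6 | 257
Dave | NULL | NULL | 257
Grace | 7 | 5 | 141
Grace | 7 | 6 | 141
Grace | 7 | NULL | 141
NULL | 7 | 5 | 83
NULL | 7 | 6 | 83
NULL | 7 | NULL | 83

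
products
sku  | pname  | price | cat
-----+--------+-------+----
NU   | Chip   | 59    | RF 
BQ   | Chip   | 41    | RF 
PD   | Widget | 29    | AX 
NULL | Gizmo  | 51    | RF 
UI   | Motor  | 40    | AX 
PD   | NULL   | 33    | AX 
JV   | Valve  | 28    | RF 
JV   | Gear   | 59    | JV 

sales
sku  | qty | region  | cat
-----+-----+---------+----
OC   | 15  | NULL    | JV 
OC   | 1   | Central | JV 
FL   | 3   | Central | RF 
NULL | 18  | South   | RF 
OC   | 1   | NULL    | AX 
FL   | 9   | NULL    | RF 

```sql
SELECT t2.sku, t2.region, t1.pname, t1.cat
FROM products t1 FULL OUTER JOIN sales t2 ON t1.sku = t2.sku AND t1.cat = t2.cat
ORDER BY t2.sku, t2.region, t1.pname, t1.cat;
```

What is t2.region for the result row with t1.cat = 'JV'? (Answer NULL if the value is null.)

FULL OUTER JOIN keeps every row from both sides; unmatched rows get NULL for the other side's columns.
Matching on t1.sku = t2.sku AND t1.cat = t2.cat. A NULL in a compared column never satisfies the condition.
- t1 row (sku=NU, cat=RF): no match → kept, t2 columns NULL.
- t1 row (sku=BQ, cat=RF): no match → kept, t2 columns NULL.
- t1 row (sku=PD, cat=AX): no match → kept, t2 columns NULL.
- t1 row (sku=NULL, cat=RF): no match → kept, t2 columns NULL.
- t1 row (sku=UI, cat=AX): no match → kept, t2 columns NULL.
- t1 row (sku=PD, cat=AX): no match → kept, t2 columns NULL.
- t1 row (sku=JV, cat=RF): no match → kept, t2 columns NULL.
- t1 row (sku=JV, cat=JV): no match → kept, t2 columns NULL.
- 6 row(s) from t2 found no t1 partner → padded with NULL.

NULL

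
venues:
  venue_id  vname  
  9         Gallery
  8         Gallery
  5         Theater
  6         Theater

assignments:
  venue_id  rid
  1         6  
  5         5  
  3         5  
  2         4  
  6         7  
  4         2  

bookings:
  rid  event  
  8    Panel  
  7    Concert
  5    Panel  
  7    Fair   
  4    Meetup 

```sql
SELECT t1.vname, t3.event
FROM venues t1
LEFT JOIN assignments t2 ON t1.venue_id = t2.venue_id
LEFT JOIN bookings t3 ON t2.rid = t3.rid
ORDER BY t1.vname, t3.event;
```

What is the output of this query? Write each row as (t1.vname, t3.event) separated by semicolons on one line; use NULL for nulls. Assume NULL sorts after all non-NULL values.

Evaluate left to right. First `venues t1 LEFT JOIN assignments t2` on venue_id: 4 row(s).
Then LEFT JOIN `bookings t3` on rid: each of those 4 rows is kept; rows whose t2.rid has no match in t3 get NULL for t3's columns.

(Gallery, NULL); (Gallery, NULL); (Theater, Concert); (Theater, Fair); (Theater, Panel)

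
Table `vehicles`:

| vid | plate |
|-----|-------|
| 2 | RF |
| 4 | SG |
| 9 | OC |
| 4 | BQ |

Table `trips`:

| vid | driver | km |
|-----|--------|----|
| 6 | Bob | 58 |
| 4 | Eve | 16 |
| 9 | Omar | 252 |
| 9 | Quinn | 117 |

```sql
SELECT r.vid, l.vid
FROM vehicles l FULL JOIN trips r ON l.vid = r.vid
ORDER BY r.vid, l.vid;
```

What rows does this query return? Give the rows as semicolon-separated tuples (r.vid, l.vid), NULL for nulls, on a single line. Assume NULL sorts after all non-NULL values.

(4, 4); (4, 4); (6, NULL); (9, 9); (9, 9); (NULL, 2)

FULL OUTER JOIN keeps every row from both sides; unmatched rows get NULL for the other side's columns.
Matching on l.vid = r.vid.
- vid=2: no r row matches, row kept with r columns NULL.
- vid=4: 1 matching r row(s), so 1 row(s) emitted.
- vid=9: 2 matching r row(s), so 2 row(s) emitted.
- vid=4: 1 matching r row(s), so 1 row(s) emitted.
- 1 row(s) from r found no l partner → padded with NULL.
After projecting and ordering:
r.vid | l.vid
4 | 4
4 | 4
6 | NULL
9 | 9
9 | 9
NULL | 2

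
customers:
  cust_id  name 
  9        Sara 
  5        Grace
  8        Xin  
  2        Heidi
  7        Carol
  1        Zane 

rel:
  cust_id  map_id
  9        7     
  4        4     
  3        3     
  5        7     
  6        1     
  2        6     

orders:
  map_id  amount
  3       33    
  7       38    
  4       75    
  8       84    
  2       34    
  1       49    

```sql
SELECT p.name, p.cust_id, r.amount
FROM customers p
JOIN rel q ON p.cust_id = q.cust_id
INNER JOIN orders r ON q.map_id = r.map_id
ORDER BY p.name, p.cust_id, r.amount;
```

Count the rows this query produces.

2

Evaluate left to right. First `customers p INNER JOIN rel q` on cust_id: 3 row(s).
Then INNER JOIN `orders r` on map_id: keep only rows whose q.map_id appears in r.
Result: 2 row(s).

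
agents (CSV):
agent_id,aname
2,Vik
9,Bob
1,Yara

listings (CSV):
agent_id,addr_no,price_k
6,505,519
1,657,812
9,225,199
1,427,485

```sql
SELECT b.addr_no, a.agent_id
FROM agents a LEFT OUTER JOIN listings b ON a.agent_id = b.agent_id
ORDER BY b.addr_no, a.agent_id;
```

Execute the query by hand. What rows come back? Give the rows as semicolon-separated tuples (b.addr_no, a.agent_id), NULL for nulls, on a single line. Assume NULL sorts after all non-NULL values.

(225, 9); (427, 1); (657, 1); (NULL, 2)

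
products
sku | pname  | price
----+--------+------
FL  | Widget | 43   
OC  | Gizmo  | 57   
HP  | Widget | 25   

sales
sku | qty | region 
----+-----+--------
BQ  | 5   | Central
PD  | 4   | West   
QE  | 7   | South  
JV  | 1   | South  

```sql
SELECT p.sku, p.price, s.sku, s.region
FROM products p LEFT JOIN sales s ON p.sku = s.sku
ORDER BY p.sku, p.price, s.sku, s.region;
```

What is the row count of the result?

3

LEFT JOIN keeps every row from `products`; unmatched rows get NULL for `sales`'s columns.
Matching on p.sku = s.sku.
- p (sku=FL) has no partner → padded with NULL.
- p (sku=OC) has no partner → padded with NULL.
- p (sku=HP) has no partner → padded with NULL.
Total: 0 matched + 3 padded = 3 rows.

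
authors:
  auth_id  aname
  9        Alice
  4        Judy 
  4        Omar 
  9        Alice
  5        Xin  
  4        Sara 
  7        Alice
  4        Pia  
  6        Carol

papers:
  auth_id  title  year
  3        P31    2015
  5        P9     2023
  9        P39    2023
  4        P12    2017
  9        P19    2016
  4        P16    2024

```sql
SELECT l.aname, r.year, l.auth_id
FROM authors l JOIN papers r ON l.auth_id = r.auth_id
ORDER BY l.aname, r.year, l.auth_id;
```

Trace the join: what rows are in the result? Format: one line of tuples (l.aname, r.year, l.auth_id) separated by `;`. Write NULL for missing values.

INNER JOIN keeps only pairs where the ON condition holds.
Matching on l.auth_id = r.auth_id.
Matched pairs: 13.

(Alice, 2016, 9); (Alice, 2016, 9); (Alice, 2023, 9); (Alice, 2023, 9); (Judy, 2017, 4); (Judy, 2024, 4); (Omar, 2017, 4); (Omar, 2024, 4); (Pia, 2017, 4); (Pia, 2024, 4); (Sara, 2017, 4); (Sara, 2024, 4); (Xin, 2023, 5)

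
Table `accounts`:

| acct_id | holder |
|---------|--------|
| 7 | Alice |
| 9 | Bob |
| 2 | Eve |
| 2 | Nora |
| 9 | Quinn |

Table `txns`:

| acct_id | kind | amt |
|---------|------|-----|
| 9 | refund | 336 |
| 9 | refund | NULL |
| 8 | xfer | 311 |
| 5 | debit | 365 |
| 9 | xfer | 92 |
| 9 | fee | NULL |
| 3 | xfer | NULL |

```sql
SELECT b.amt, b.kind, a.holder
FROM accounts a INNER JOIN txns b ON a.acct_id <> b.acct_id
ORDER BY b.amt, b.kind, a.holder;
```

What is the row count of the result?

27

INNER JOIN keeps only pairs where the ON condition holds.
Matching on a.acct_id <> b.acct_id.
- acct_id=7: 7 matching b row(s), so 7 row(s) emitted.
- acct_id=9: 3 matching b row(s), so 3 row(s) emitted.
- acct_id=2: 7 matching b row(s), so 7 row(s) emitted.
- acct_id=2: 7 matching b row(s), so 7 row(s) emitted.
- acct_id=9: 3 matching b row(s), so 3 row(s) emitted.
Total: 27 rows.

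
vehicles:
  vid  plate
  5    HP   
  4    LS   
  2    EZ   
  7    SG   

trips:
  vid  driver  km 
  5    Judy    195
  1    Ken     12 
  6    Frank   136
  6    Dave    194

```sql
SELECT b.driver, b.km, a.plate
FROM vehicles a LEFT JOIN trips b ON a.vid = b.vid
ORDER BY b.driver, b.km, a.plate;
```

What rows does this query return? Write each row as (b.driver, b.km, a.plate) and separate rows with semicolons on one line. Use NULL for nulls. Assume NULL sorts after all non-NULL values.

LEFT JOIN keeps every row from `vehicles`; unmatched rows get NULL for `trips`'s columns.
Matching on a.vid = b.vid.
Matched pairs: 1; unmatched a rows kept: 3.

(Judy, 195, HP); (NULL, NULL, EZ); (NULL, NULL, LS); (NULL, NULL, SG)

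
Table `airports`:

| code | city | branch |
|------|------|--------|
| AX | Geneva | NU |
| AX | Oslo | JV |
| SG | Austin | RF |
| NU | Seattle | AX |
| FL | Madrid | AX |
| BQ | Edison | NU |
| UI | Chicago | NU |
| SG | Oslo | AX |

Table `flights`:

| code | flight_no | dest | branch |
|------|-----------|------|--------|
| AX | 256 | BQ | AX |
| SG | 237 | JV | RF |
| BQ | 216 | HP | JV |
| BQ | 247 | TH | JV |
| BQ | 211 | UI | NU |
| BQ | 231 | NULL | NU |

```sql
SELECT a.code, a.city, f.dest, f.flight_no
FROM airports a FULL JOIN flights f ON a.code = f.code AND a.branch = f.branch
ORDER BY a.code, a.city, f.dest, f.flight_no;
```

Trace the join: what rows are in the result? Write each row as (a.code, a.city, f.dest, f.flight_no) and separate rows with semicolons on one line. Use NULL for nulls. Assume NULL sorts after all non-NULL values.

FULL OUTER JOIN keeps every row from both sides; unmatched rows get NULL for the other side's columns.
Matching on a.code = f.code AND a.branch = f.branch.
- a row (code=AX, branch=NU): no match → kept, f columns NULL.
- a row (code=AX, branch=JV): no match → kept, f columns NULL.
- a row (code=SG, branch=RF): matches 1 f row(s) → 1 output row(s).
- a row (code=NU, branch=AX): no match → kept, f columns NULL.
- a row (code=FL, branch=AX): no match → kept, f columns NULL.
- a row (code=BQ, branch=NU): matches 2 f row(s) → 2 output row(s).
- a row (code=UI, branch=NU): no match → kept, f columns NULL.
- a row (code=SG, branch=AX): no match → kept, f columns NULL.
- 3 row(s) from f found no a partner → padded with NULL.

(AX, Geneva, NULL, NULL); (AX, Oslo, NULL, NULL); (BQ, Edison, UI, 211); (BQ, Edison, NULL, 231); (FL, Madrid, NULL, NULL); (NU, Seattle, NULL, NULL); (SG, Austin, JV, 237); (SG, Oslo, NULL, NULL); (UI, Chicago, NULL, NULL); (NULL, NULL, BQ, 256); (NULL, NULL, HP, 216); (NULL, NULL, TH, 247)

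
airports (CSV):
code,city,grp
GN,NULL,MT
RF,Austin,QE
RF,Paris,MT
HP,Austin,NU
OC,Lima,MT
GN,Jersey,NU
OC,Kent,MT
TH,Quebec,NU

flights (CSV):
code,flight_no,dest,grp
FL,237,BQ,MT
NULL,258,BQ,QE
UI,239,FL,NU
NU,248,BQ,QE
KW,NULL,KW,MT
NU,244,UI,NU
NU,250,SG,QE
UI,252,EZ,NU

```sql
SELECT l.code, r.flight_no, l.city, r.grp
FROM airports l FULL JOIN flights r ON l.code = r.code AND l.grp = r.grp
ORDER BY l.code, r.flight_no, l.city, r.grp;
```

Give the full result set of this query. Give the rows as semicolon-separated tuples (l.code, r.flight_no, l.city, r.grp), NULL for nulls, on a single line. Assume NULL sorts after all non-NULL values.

FULL OUTER JOIN keeps every row from both sides; unmatched rows get NULL for the other side's columns.
Matching on l.code = r.code AND l.grp = r.grp. A NULL in a compared column never satisfies the condition.
Matched pairs: 0; unmatched l rows kept: 8; unmatched r rows kept: 8.

(GN, NULL, Jersey, NULL); (GN, NULL, NULL, NULL); (HP, NULL, Austin, NULL); (OC, NULL, Kent, NULL); (OC, NULL, Lima, NULL); (RF, NULL, Austin, NULL); (RF, NULL, Paris, NULL); (TH, NULL, Quebec, NULL); (NULL, 237, NULL, MT); (NULL, 239, NULL, NU); (NULL, 244, NULL, NU); (NULL, 248, NULL, QE); (NULL, 250, NULL, QE); (NULL, 252, NULL, NU); (NULL, 258, NULL, QE); (NULL, NULL, NULL, MT)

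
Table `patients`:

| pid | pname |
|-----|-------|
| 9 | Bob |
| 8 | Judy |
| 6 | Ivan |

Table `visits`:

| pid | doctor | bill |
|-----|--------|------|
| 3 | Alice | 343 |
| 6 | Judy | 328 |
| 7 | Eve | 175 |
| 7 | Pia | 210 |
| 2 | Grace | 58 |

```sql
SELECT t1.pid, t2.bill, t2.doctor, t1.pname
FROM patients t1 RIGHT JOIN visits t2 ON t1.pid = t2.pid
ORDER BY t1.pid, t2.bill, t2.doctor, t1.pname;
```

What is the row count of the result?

RIGHT JOIN keeps every row from `visits`; unmatched rows get NULL for `patients`'s columns.
Matching on t1.pid = t2.pid.
- pid=9: no matching t2 row.
- pid=8: no matching t2 row.
- pid=6: 1 matching t2 row(s), so 1 row(s) emitted.
- 4 t2 row(s) had no t1 match → kept, t1 columns NULL.
Total: 1 matched + 4 padded = 5 rows.

5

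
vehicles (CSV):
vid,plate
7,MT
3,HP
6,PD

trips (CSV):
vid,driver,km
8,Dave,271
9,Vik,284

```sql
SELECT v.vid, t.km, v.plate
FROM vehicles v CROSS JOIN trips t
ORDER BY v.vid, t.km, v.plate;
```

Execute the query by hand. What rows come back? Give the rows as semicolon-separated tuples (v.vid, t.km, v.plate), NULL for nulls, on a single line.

(3, 271, HP); (3, 284, HP); (6, 271, PD); (6, 284, PD); (7, 271, MT); (7, 284, MT)

CROSS JOIN pairs every row of `vehicles` with every row of `trips`: 3 × 2 = 6 rows.
After projecting and ordering:
v.vid | t.km | v.plate
3 | 271 | HP
3 | 284 | HP
6 | 271 | PD
6 | 284 | PD
7 | 271 | MT
7 | 284 | MT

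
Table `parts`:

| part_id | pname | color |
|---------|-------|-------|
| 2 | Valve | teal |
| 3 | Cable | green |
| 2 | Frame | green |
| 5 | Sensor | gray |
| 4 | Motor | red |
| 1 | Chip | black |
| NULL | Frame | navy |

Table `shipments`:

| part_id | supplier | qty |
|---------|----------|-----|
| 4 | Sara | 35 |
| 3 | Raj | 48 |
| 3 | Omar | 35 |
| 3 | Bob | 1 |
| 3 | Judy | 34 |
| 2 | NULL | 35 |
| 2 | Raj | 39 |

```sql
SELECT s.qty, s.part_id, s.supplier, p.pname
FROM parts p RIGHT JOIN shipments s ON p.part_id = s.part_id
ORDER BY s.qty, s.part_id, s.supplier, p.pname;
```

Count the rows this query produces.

9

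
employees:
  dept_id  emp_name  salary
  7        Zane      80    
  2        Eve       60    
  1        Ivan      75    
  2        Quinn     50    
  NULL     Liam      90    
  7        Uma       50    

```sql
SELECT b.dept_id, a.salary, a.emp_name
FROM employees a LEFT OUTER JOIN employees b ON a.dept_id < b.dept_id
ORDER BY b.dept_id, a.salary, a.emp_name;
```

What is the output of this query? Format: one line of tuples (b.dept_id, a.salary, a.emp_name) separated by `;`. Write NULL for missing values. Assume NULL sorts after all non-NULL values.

(2, 75, Ivan); (2, 75, Ivan); (7, 50, Quinn); (7, 50, Quinn); (7, 60, Eve); (7, 60, Eve); (7, 75, Ivan); (7, 75, Ivan); (NULL, 50, Uma); (NULL, 80, Zane); (NULL, 90, Liam)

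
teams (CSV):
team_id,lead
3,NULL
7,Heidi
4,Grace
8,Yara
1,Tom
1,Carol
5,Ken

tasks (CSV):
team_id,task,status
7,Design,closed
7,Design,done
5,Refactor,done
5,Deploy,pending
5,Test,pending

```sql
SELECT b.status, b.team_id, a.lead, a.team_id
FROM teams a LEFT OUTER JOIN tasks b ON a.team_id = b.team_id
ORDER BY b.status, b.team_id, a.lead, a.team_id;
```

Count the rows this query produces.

10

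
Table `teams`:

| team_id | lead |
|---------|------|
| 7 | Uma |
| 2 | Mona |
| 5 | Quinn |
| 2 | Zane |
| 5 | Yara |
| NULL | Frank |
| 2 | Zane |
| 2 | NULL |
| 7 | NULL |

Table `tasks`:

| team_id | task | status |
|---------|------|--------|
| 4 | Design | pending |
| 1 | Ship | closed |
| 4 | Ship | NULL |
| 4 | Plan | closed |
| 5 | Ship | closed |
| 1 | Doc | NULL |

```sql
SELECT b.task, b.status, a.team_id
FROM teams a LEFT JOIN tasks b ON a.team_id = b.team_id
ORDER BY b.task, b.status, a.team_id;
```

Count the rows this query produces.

9

LEFT JOIN keeps every row from `teams`; unmatched rows get NULL for `tasks`'s columns.
Matching on a.team_id = b.team_id. A NULL in a compared column never satisfies the condition.
- a[0] team_id=7 → no match; kept with NULLs on the b side.
- a[1] team_id=2 → no match; kept with NULLs on the b side.
- a[2] team_id=5 → 1 match(es) in b → 1 row(s).
- a[3] team_id=2 → no match; kept with NULLs on the b side.
- a[4] team_id=5 → 1 match(es) in b → 1 row(s).
- a[5] team_id=NULL → no match; kept with NULLs on the b side.
- a[6] team_id=2 → no match; kept with NULLs on the b side.
- a[7] team_id=2 → no match; kept with NULLs on the b side.
- a[8] team_id=7 → no match; kept with NULLs on the b side.
Total: 2 matched + 7 padded = 9 rows.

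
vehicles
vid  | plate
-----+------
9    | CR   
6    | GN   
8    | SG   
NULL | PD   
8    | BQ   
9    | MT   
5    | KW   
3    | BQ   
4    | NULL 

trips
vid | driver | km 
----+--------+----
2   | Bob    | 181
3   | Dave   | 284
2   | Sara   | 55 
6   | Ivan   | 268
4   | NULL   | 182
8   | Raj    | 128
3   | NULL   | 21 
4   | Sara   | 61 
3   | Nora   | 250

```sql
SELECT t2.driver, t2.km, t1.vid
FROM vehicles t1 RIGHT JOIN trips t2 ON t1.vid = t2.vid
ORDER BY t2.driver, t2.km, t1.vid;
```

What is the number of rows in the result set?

RIGHT JOIN keeps every row from `trips`; unmatched rows get NULL for `vehicles`'s columns.
Matching on t1.vid = t2.vid. A NULL in a compared column never satisfies the condition.
- t1 row (vid=9): no match.
- t1 row (vid=6): matches 1 t2 row(s) → 1 output row(s).
- t1 row (vid=8): matches 1 t2 row(s) → 1 output row(s).
- t1 row (vid=NULL): no match.
- t1 row (vid=8): matches 1 t2 row(s) → 1 output row(s).
- t1 row (vid=9): no match.
- t1 row (vid=5): no match.
- t1 row (vid=3): matches 3 t2 row(s) → 3 output row(s).
- t1 row (vid=4): matches 2 t2 row(s) → 2 output row(s).
- plus 2 unmatched t2 row(s), each kept with NULL t1 columns.
Total: 8 matched + 2 padded = 10 rows.

10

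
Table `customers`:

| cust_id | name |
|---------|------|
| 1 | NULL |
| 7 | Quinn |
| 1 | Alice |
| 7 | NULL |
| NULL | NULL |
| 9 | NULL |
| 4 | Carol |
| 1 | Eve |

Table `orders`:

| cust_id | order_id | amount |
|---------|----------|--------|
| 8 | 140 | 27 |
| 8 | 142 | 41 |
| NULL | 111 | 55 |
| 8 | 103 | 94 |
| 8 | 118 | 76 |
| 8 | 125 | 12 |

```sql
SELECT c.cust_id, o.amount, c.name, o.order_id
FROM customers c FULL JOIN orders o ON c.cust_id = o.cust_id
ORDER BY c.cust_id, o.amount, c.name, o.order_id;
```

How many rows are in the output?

FULL OUTER JOIN keeps every row from both sides; unmatched rows get NULL for the other side's columns.
Matching on c.cust_id = o.cust_id. A NULL in a compared column never satisfies the condition.
- c row (cust_id=1): no match → kept, o columns NULL.
- c row (cust_id=7): no match → kept, o columns NULL.
- c row (cust_id=1): no match → kept, o columns NULL.
- c row (cust_id=7): no match → kept, o columns NULL.
- c row (cust_id=NULL): no match → kept, o columns NULL.
- c row (cust_id=9): no match → kept, o columns NULL.
- c row (cust_id=4): no match → kept, o columns NULL.
- c row (cust_id=1): no match → kept, o columns NULL.
- 6 o row(s) had no c match → kept, c columns NULL.
Total: 0 matched + 14 padded = 14 rows.

14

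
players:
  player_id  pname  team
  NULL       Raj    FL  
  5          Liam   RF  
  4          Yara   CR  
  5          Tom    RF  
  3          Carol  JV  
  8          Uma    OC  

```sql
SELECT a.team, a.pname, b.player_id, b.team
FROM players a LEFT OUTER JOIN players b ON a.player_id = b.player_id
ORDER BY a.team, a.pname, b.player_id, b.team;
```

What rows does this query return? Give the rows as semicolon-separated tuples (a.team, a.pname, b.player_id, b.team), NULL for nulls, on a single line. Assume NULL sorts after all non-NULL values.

(CR, Yara, 4, CR); (FL, Raj, NULL, NULL); (JV, Carol, 3, JV); (OC, Uma, 8, OC); (RF, Liam, 5, RF); (RF, Liam, 5, RF); (RF, Tom, 5, RF); (RF, Tom, 5, RF)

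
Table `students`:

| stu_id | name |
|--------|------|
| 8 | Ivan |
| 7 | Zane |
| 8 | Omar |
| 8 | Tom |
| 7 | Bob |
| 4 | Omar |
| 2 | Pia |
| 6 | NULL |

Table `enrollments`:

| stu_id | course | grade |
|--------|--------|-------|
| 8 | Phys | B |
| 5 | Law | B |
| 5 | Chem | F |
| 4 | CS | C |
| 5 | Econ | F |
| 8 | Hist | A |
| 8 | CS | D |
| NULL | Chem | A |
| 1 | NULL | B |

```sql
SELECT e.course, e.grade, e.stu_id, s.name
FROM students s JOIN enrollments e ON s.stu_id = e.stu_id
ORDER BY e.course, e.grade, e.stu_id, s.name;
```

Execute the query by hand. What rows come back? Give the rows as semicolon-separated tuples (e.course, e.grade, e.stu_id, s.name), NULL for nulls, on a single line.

INNER JOIN keeps only pairs where the ON condition holds.
Matching on s.stu_id = e.stu_id. A NULL in a compared column never satisfies the condition.
- s row (stu_id=8): matches 3 e row(s) → 3 output row(s).
- s row (stu_id=7): no match → dropped.
- s row (stu_id=8): matches 3 e row(s) → 3 output row(s).
- s row (stu_id=8): matches 3 e row(s) → 3 output row(s).
- s row (stu_id=7): no match → dropped.
- s row (stu_id=4): matches 1 e row(s) → 1 output row(s).
- s row (stu_id=2): no match → dropped.
- s row (stu_id=6): no match → dropped.
After projecting and ordering:
e.course | e.grade | e.stu_id | s.name
CS | C | 4 | Omar
CS | D | 8 | Ivan
CS | D | 8 | Omar
CS | D | 8 | Tom
Hist | A | 8 | Ivan
Hist | A | 8 | Omar
Hist | A | 8 | Tom
Phys | B | 8 | Ivan
Phys | B | 8 | Omar
Phys | B | 8 | Tom

(CS, C, 4, Omar); (CS, D, 8, Ivan); (CS, D, 8, Omar); (CS, D, 8, Tom); (Hist, A, 8, Ivan); (Hist, A, 8, Omar); (Hist, A, 8, Tom); (Phys, B, 8, Ivan); (Phys, B, 8, Omar); (Phys, B, 8, Tom)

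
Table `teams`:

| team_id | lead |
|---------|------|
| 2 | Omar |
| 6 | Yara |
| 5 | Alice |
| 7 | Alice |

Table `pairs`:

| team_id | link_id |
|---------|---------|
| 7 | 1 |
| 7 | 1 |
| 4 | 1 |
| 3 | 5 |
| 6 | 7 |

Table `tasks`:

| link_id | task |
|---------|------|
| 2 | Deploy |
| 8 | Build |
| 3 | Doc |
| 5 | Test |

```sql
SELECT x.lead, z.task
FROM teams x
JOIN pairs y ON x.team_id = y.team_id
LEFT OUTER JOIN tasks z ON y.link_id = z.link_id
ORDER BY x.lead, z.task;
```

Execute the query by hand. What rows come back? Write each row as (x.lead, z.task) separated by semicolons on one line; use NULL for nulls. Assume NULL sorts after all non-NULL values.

Step 1 — x INNER JOIN y on team_id → 3 row(s).
Then LEFT JOIN `tasks z` on link_id: each of those 3 rows is kept; rows whose y.link_id has no match in z get NULL for z's columns.

(Alice, NULL); (Alice, NULL); (Yara, NULL)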